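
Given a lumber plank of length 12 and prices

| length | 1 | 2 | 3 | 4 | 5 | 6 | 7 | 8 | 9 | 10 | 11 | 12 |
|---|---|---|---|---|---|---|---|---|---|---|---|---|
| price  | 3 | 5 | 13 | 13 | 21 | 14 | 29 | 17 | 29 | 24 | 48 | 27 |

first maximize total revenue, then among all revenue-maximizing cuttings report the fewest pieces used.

4

Build r[k] bottom-up: r[k] = max over allowed piece i of (p[i] + r[k−i]).
r[1] = 3
r[2] = max(3+3, 5+0) = 6
r[3] = max(3+6, 5+3, 13+0) = 13
r[4] = max(3+13, 5+6, 13+3, 13+0) = 16
r[5] = max(3+16, 5+13, 13+6, 13+3, 21+0) = 21
r[6] = max(3+21, 5+16, 13+13, 13+6, 21+3, 14+0) = 26
r[7] = max(3+26, 5+21, 13+16, …, 14+3, 29+0) = 29
r[8] = max(3+29, 5+26, 13+21, …, 29+3, 17+0) = 34
r[9] = max(3+34, 5+29, 13+26, …, 17+3, 29+0) = 39
r[10] = max(3+39, 5+34, 13+29, …, 29+3, 24+0) = 42
r[11] = max(3+42, 5+39, 13+34, …, 24+3, 48+0) = 48
r[12] = max(3+48, 5+42, 13+39, …, 48+3, 27+0) = 52
Maximum revenue is $52.
Now minimize piece count subject to staying optimal: for each k, pieces[k] = 1 + min over i with p[i]+r[k−i]=r[k] of pieces[k−i].
pieces[9] = 3
pieces[10] = 2
pieces[11] = 1
pieces[12] = 4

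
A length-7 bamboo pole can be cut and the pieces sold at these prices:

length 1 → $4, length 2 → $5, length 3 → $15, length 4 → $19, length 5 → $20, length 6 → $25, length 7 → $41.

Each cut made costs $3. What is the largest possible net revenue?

Build v[k] bottom-up: v[k] = max over allowed piece i of (p[i] + v[k−i]) − 3 per cut.
v[1] = 4
v[2] = max(4+4-3, 5+0) = 5
v[3] = max(4+5-3, 5+4-3, 15+0) = 15
v[4] = max(4+15-3, 5+5-3, 15+4-3, 19+0) = 19
v[5] = max(4+19-3, 5+15-3, 15+5-3, 19+4-3, 20+0) = 20
v[6] = max(4+20-3, 5+19-3, 15+15-3, 19+5-3, 20+4-3, 25+0) = 27
v[7] = max(4+27-3, 5+20-3, 15+19-3, …, 25+4-3, 41+0) = 41
Best is to make no cuts and sell whole for $41.

41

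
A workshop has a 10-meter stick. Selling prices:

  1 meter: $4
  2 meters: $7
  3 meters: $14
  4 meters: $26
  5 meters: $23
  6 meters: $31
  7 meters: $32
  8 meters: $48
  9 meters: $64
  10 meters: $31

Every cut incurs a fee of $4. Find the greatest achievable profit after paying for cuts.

64

Consider every possible first cut. v[k] is the best of p[i]+v[k−i] over all sellable i≤k, charging 4 whenever i<k.
v[1] = 4
v[2] = max(4+4-4, 7+0) = 7
v[3] = max(4+7-4, 7+4-4, 14+0) = 14
v[4] = max(4+14-4, 7+7-4, 14+4-4, 26+0) = 26
v[5] = max(4+26-4, 7+14-4, 14+7-4, 26+4-4, 23+0) = 26
v[6] = max(4+26-4, 7+26-4, 14+14-4, 26+7-4, 23+4-4, 31+0) = 31
v[7] = max(4+31-4, 7+26-4, 14+26-4, …, 31+4-4, 32+0) = 36
v[8] = max(4+36-4, 7+31-4, 14+26-4, …, 32+4-4, 48+0) = 48
v[9] = max(4+48-4, 7+36-4, 14+31-4, …, 48+4-4, 64+0) = 64
v[10] = max(4+64-4, 7+48-4, 14+36-4, …, 64+4-4, 31+0) = 64
One optimal plan: pieces 9 + 1 (1 cut) → $68 − $4 = $64.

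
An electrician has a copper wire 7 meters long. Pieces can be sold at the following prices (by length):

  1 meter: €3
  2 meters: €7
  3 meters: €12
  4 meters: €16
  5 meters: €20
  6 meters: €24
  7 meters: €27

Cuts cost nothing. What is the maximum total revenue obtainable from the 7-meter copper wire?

28

Build v[k] bottom-up: v[k] = max over allowed piece i of (p[i] + v[k−i]).
v[1] = 3
v[2] = max(3+3, 7+0) = 7
v[3] = max(3+7, 7+3, 12+0) = 12
v[4] = max(3+12, 7+7, 12+3, 16+0) = 16
v[5] = max(3+16, 7+12, 12+7, 16+3, 20+0) = 20
v[6] = max(3+20, 7+16, 12+12, 16+7, 20+3, 24+0) = 24
v[7] = max(3+24, 7+20, 12+16, …, 24+3, 27+0) = 28
One optimal cutting: 4 + 3 → €16 + €12 = €28.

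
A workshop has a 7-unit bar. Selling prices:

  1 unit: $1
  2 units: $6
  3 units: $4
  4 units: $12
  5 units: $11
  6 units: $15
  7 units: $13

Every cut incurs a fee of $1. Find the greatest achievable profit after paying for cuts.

Let net[k] be the best obtainable value from length k. For each k, try every first piece i and keep the best of price[i] + net[k−i] minus the 1 cut fee when i<k.
net[1] = 1
net[2] = 6
net[3] = 6  (first piece 1, then net[2]=6)
net[4] = 12
net[5] = 12  (first piece 1, then net[4]=12)
net[6] = 17  (first piece 2, then net[4]=12)
net[7] = 17  (first piece 1, then net[6]=17)
One optimal plan: pieces 4 + 2 + 1 (2 cuts) → $19 − $2 = $17.

17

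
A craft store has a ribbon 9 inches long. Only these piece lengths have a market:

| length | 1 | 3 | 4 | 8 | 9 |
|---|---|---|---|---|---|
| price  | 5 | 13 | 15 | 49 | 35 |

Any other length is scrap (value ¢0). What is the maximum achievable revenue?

Build best[k] bottom-up: best[k] = max over allowed piece i of (p[i] + best[k−i]).
best[1] = 5
best[2] = 10  (first piece 1, then best[1]=5)
best[3] = 15  (first piece 1, then best[2]=10)
best[4] = 20  (first piece 1, then best[3]=15)
best[5] = 25  (first piece 1, then best[4]=20)
best[6] = 30  (first piece 1, then best[5]=25)
best[7] = 35  (first piece 1, then best[6]=30)
best[8] = 49
best[9] = 54  (first piece 1, then best[8]=49)
One optimal cutting: 8 + 1 → ¢54.

54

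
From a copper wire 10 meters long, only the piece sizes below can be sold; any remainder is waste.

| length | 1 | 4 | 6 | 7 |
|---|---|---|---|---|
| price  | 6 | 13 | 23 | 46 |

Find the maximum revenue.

Build best[k] bottom-up: best[k] = max over allowed piece i of (p[i] + best[k−i]).
best[1] = 6
best[2] = 12  (first piece 1, then best[1]=6)
best[3] = 18  (first piece 1, then best[2]=12)
best[4] = 24  (first piece 1, then best[3]=18)
best[5] = 30  (first piece 1, then best[4]=24)
best[6] = 36  (first piece 1, then best[5]=30)
best[7] = 46
best[8] = 52  (first piece 1, then best[7]=46)
best[9] = 58  (first piece 1, then best[8]=52)
best[10] = 64  (first piece 1, then best[9]=58)
One optimal cutting: 7 + 1 + 1 + 1 → €64.

64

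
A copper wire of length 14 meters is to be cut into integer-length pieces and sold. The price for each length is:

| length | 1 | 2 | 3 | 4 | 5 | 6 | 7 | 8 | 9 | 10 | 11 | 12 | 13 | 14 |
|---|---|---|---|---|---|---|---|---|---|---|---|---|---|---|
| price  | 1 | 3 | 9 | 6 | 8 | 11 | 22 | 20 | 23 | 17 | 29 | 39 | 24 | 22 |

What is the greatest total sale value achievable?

Let v[k] be the best obtainable value from length k. For each k, try every first piece i and keep the best of price[i] + v[k−i].
v[1] = 1
v[2] = max(1+1, 3+0) = 3
v[3] = max(1+3, 3+1, 9+0) = 9
v[4] = max(1+9, 3+3, 9+1, 6+0) = 10
v[5] = max(1+10, 3+9, 9+3, 6+1, 8+0) = 12
v[6] = max(1+12, 3+10, 9+9, 6+3, 8+1, 11+0) = 18
v[7] = max(1+18, 3+12, 9+10, …, 11+1, 22+0) = 22
v[8] = max(1+22, 3+18, 9+12, …, 22+1, 20+0) = 23
v[9] = max(1+23, 3+22, 9+18, …, 20+1, 23+0) = 27
v[10] = max(1+27, 3+23, 9+22, …, 23+1, 17+0) = 31
v[11] = max(1+31, 3+27, 9+23, …, 17+1, 29+0) = 32
v[12] = max(1+32, 3+31, 9+27, …, 29+1, 39+0) = 39
v[13] = max(1+39, 3+32, 9+31, …, 39+1, 24+0) = 40
v[14] = max(1+40, 3+39, 9+32, …, 24+1, 22+0) = 44
One optimal cutting: 7 + 7 → €22 + €22 = €44.

44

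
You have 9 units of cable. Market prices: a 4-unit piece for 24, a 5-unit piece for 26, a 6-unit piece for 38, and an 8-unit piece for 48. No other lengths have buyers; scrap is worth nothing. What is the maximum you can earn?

50

Consider every possible first cut. best[k] is the best of p[i]+best[k−i] over all sellable i≤k.
best[1] = 0
best[2] = 0
best[3] = 0
best[4] = 24
best[5] = 26
best[6] = 38
best[7] = 38
best[8] = 48  (first piece 4, then best[4]=24)
best[9] = 50  (first piece 4, then best[5]=26)
One optimal cutting: 5 + 4 → 50.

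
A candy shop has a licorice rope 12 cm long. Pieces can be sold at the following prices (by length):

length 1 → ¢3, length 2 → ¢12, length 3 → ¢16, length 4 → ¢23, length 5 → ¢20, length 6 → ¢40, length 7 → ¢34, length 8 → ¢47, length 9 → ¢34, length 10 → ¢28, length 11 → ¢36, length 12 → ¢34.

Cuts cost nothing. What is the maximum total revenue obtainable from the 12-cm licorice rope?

80

Let v[k] be the best obtainable value from length k. For each k, try every first piece i and keep the best of price[i] + v[k−i].
v[1] = 3
v[2] = 12
v[3] = 16
v[4] = 24  (first piece 2, then v[2]=12)
v[5] = 28  (first piece 2, then v[3]=16)
v[6] = 40
v[7] = 43  (first piece 1, then v[6]=40)
v[8] = 52  (first piece 2, then v[6]=40)
v[9] = 56  (first piece 3, then v[6]=40)
v[10] = 64  (first piece 2, then v[8]=52)
v[11] = 68  (first piece 2, then v[9]=56)
v[12] = 80  (first piece 6, then v[6]=40)
One optimal cutting: 6 + 6 → ¢40 + ¢40 = ¢80.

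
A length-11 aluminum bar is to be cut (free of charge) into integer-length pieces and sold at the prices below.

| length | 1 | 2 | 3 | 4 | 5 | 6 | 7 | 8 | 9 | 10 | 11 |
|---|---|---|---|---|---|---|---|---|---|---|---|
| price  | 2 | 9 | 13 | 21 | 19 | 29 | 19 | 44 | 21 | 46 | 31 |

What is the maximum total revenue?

57

Consider every possible first cut. v[k] is the best of p[i]+v[k−i] over all sellable i≤k.
v[1] = 2
v[2] = 9
v[3] = 13
v[4] = 21
v[5] = 23  (first piece 1, then v[4]=21)
v[6] = 30  (first piece 2, then v[4]=21)
v[7] = 34  (first piece 3, then v[4]=21)
v[8] = 44
v[9] = 46  (first piece 1, then v[8]=44)
v[10] = 53  (first piece 2, then v[8]=44)
v[11] = 57  (first piece 3, then v[8]=44)
One optimal cutting: 8 + 3 → $44 + $13 = $57.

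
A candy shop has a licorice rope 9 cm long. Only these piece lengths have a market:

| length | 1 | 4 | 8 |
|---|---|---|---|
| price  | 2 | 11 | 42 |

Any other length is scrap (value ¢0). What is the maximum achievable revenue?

Build best[k] bottom-up: best[k] = max over allowed piece i of (p[i] + best[k−i]).
best[1] = 2
best[2] = 4  (first piece 1, then best[1]=2)
best[3] = 6  (first piece 1, then best[2]=4)
best[4] = max(2+6, 11+0) = 11
best[5] = max(2+11, 11+2) = 13
best[6] = max(2+13, 11+4) = 15
best[7] = max(2+15, 11+6) = 17
best[8] = max(2+17, 11+11, 42+0) = 42
best[9] = max(2+42, 11+13, 42+2) = 44
One optimal cutting: 8 + 1 → ¢44.

44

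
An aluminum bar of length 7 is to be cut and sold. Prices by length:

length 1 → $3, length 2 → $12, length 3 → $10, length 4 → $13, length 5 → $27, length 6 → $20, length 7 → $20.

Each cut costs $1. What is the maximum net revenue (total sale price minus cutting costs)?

Consider every possible first cut. v[k] is the best of p[i]+v[k−i] over all sellable i≤k, charging 1 whenever i<k.
v[1] = 3
v[2] = max(3+3-1, 12+0) = 12
v[3] = max(3+12-1, 12+3-1, 10+0) = 14
v[4] = max(3+14-1, 12+12-1, 10+3-1, 13+0) = 23
v[5] = max(3+23-1, 12+14-1, 10+12-1, 13+3-1, 27+0) = 27
v[6] = max(3+27-1, 12+23-1, 10+14-1, 13+12-1, 27+3-1, 20+0) = 34
v[7] = max(3+34-1, 12+27-1, 10+23-1, …, 20+3-1, 20+0) = 38
One optimal plan: pieces 5 + 2 (1 cut) → $39 − $1 = $38.

38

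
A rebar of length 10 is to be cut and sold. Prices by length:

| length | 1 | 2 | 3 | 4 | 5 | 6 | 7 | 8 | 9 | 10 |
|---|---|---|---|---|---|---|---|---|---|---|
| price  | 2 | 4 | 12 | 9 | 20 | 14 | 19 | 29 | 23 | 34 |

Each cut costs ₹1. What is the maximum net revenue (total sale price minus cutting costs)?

Consider every possible first cut. net[k] is the best of p[i]+net[k−i] over all sellable i≤k, charging 1 whenever i<k.
net[1] = 2
net[2] = 4
net[3] = 12
net[4] = 13  (first piece 1, then net[3]=12)
net[5] = 20
net[6] = 23  (first piece 3, then net[3]=12)
net[7] = 24  (first piece 1, then net[6]=23)
net[8] = 31  (first piece 3, then net[5]=20)
net[9] = 34  (first piece 3, then net[6]=23)
net[10] = 39  (first piece 5, then net[5]=20)
One optimal plan: pieces 5 + 5 (1 cut) → ₹40 − ₹1 = ₹39.

39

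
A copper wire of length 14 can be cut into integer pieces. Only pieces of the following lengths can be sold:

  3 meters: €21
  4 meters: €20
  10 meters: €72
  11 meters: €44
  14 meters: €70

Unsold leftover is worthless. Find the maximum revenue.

Build r[k] bottom-up: r[k] = max over allowed piece i of (p[i] + r[k−i]).
r[1] = 0
r[2] = 0
r[3] = 21
r[4] = 21
r[5] = 21
r[6] = 42  (first piece 3, then r[3]=21)
r[7] = 42
r[8] = 42
r[9] = 63  (first piece 3, then r[6]=42)
r[10] = 72
r[11] = 72
r[12] = 84  (first piece 3, then r[9]=63)
r[13] = 93  (first piece 3, then r[10]=72)
r[14] = 93
One optimal cutting: pieces 10 + 3 with 1 meter of scrap → €93.

93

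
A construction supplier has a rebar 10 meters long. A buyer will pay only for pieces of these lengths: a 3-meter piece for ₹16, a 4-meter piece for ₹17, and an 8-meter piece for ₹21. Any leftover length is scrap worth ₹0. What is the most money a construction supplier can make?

49

Let f[k] be the best obtainable value from length k. For each k, try every first piece i and keep the best of price[i] + f[k−i].
f[1] = 0
f[2] = 0
f[3] = 16
f[4] = 17
f[5] = 17
f[6] = 32  (first piece 3, then f[3]=16)
f[7] = 33  (first piece 3, then f[4]=17)
f[8] = 34  (first piece 4, then f[4]=17)
f[9] = 48  (first piece 3, then f[6]=32)
f[10] = 49  (first piece 3, then f[7]=33)
One optimal cutting: 4 + 3 + 3 → ₹49.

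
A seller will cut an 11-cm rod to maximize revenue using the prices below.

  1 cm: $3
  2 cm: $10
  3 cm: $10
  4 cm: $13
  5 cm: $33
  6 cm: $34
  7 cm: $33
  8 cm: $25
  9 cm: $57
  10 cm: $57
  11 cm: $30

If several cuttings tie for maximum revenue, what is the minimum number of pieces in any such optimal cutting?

Build r[k] bottom-up: r[k] = max over allowed piece i of (p[i] + r[k−i]).
r[1] = 3
r[2] = 10
r[3] = 13  (first piece 1, then r[2]=10)
r[4] = 20  (first piece 2, then r[2]=10)
r[5] = 33
r[6] = 36  (first piece 1, then r[5]=33)
r[7] = 43  (first piece 2, then r[5]=33)
r[8] = 46  (first piece 1, then r[7]=43)
r[9] = 57
r[10] = 66  (first piece 5, then r[5]=33)
r[11] = 69  (first piece 1, then r[10]=66)
Maximum revenue is $69.
Now minimize piece count subject to staying optimal: for each k, pieces[k] = 1 + min over i with p[i]+r[k−i]=r[k] of pieces[k−i].
pieces[8] = 3
pieces[9] = 1
pieces[10] = 2
pieces[11] = 3

3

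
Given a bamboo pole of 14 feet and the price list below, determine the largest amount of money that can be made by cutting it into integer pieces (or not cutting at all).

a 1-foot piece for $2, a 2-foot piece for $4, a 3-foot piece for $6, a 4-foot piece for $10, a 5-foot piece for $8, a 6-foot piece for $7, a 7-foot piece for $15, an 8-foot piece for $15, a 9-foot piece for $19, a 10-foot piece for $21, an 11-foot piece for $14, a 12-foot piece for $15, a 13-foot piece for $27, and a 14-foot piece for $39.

39

Consider every possible first cut. r[k] is the best of p[i]+r[k−i] over all sellable i≤k.
r[1] = 2
r[2] = max(2+2, 4+0) = 4
r[3] = max(2+4, 4+2, 6+0) = 6
r[4] = max(2+6, 4+4, 6+2, 10+0) = 10
r[5] = max(2+10, 4+6, 6+4, 10+2, 8+0) = 12
r[6] = max(2+12, 4+10, 6+6, 10+4, 8+2, 7+0) = 14
r[7] = max(2+14, 4+12, 6+10, …, 7+2, 15+0) = 16
r[8] = max(2+16, 4+14, 6+12, …, 15+2, 15+0) = 20
r[9] = max(2+20, 4+16, 6+14, …, 15+2, 19+0) = 22
r[10] = max(2+22, 4+20, 6+16, …, 19+2, 21+0) = 24
r[11] = max(2+24, 4+22, 6+20, …, 21+2, 14+0) = 26
r[12] = max(2+26, 4+24, 6+22, …, 14+2, 15+0) = 30
r[13] = max(2+30, 4+26, 6+24, …, 15+2, 27+0) = 32
r[14] = max(2+32, 4+30, 6+26, …, 27+2, 39+0) = 39
Best is to sell the whole 14-foot piece uncut for $39.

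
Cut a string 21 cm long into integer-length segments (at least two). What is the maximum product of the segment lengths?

Fill f[k] for k=2..21: at each k try every first piece i and multiply by the better of (k−i) uncut or f[k−i].
f[2] = 1·max(1,0) = 1·1 = 1
f[3] = 1·max(2,1) = 1·2 = 2
f[4] = 2·max(2,1) = 2·2 = 4
f[5] = 2·max(3,2) = 2·3 = 6
f[6] = 3·max(3,2) = 3·3 = 9
f[7] = 2·max(5,6) = 2·6 = 12
f[8] = 2·max(6,9) = 2·9 = 18
f[9] = 3·max(6,9) = 3·9 = 27
f[10] = 2·max(8,18) = 2·18 = 36
f[11] = 2·max(9,27) = 2·27 = 54
f[12] = 3·max(9,27) = 3·27 = 81
f[13] = 2·max(11,54) = 2·54 = 108
f[14] = 2·max(12,81) = 2·81 = 162
f[15] = 3·max(12,81) = 3·81 = 243
f[16] = 2·max(14,162) = 2·162 = 324
f[17] = 2·max(15,243) = 2·243 = 486
f[18] = 3·max(15,243) = 3·243 = 729
f[19] = 2·max(17,486) = 2·486 = 972
f[20] = 2·max(18,729) = 2·729 = 1458
f[21] = 3·max(18,729) = 3·729 = 2187
One optimal split: 3 + 3 + 3 + 3 + 3 + 3 + 3; product 3·3·3·3·3·3·3 = 2187.

2187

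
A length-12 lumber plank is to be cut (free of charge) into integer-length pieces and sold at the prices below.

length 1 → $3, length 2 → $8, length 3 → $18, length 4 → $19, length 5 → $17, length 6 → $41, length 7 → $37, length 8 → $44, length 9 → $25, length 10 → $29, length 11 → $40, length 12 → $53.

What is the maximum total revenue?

Consider every possible first cut. v[k] is the best of p[i]+v[k−i] over all sellable i≤k.
v[1] = 3
v[2] = 8
v[3] = 18
v[4] = 21  (first piece 1, then v[3]=18)
v[5] = 26  (first piece 2, then v[3]=18)
v[6] = 41
v[7] = 44  (first piece 1, then v[6]=41)
v[8] = 49  (first piece 2, then v[6]=41)
v[9] = 59  (first piece 3, then v[6]=41)
v[10] = 62  (first piece 1, then v[9]=59)
v[11] = 67  (first piece 2, then v[9]=59)
v[12] = 82  (first piece 6, then v[6]=41)
One optimal cutting: 6 + 6 → $41 + $41 = $82.

82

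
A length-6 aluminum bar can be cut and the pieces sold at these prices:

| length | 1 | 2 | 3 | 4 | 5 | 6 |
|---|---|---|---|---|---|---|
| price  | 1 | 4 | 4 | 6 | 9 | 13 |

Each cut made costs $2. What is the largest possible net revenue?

Consider every possible first cut. r[k] is the best of p[i]+r[k−i] over all sellable i≤k, charging 2 whenever i<k.
r[1] = 1
r[2] = max(1+1-2, 4+0) = 4
r[3] = max(1+4-2, 4+1-2, 4+0) = 4
r[4] = max(1+4-2, 4+4-2, 4+1-2, 6+0) = 6
r[5] = max(1+6-2, 4+4-2, 4+4-2, 6+1-2, 9+0) = 9
r[6] = max(1+9-2, 4+6-2, 4+4-2, 6+4-2, 9+1-2, 13+0) = 13
Best is to make no cuts and sell whole for $13.

13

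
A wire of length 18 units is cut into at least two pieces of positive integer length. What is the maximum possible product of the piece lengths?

729

Define f[k] = max over 1≤i<k of i · max(k−i, f[k−i]); the inner max lets the remainder stay uncut if that's better.
Small cases: f[2]=1, f[3]=2, f[4]=4, f[5]=6, f[6]=9, f[7]=12, f[8]=18, f[9]=27, f[10]=36, f[11]=54.
f[12] = max(1*54, 2*36, 3*27, …, 10*2, 11*1) = 81
f[13] = max(1*81, 2*54, 3*36, …, 11*2, 12*1) = 108
f[14] = max(1*108, 2*81, 3*54, …, 12*2, 13*1) = 162
f[15] = max(1*162, 2*108, 3*81, …, 13*2, 14*1) = 243
f[16] = max(1*243, 2*162, 3*108, …, 14*2, 15*1) = 324
f[17] = max(1*324, 2*243, 3*162, …, 15*2, 16*1) = 486
f[18] = max(1*486, 2*324, 3*243, …, 16*2, 17*1) = 729
One optimal split: 3 + 3 + 3 + 3 + 3 + 3; product 3*3*3*3*3*3 = 729.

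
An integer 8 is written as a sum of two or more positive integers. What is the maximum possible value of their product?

Let P[k] be the best product for length k (with at least one cut). For each first piece i, the rest contributes max(k−i, P[k−i]).
P[2] = 1*max(1,0) = 1*1 = 1
P[3] = max(1*2, 2*1) = 2
P[4] = max(1*3, 2*2, 3*1) = 4
P[5] = max(1*4, 2*3, 3*2, 4*1) = 6
P[6] = max(1*6, 2*4, 3*3, 4*2, 5*1) = 9
P[7] = max(1*9, 2*6, 3*4, 4*3, 5*2, 6*1) = 12
P[8] = max(1*12, 2*9, 3*6, …, 6*2, 7*1) = 18
One optimal split: 3 + 3 + 2; product 3*3*2 = 18.

18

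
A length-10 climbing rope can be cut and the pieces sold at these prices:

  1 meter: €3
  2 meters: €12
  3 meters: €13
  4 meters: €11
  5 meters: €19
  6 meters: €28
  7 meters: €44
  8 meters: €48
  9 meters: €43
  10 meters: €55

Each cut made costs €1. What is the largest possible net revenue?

59

Let net[k] be the best obtainable value from length k. For each k, try every first piece i and keep the best of price[i] + net[k−i] minus the 1 cut fee when i<k.
net[1] = 3
net[2] = 12
net[3] = 14  (first piece 1, then net[2]=12)
net[4] = 23  (first piece 2, then net[2]=12)
net[5] = 25  (first piece 1, then net[4]=23)
net[6] = 34  (first piece 2, then net[4]=23)
net[7] = 44
net[8] = 48
net[9] = 55  (first piece 2, then net[7]=44)
net[10] = 59  (first piece 2, then net[8]=48)
One optimal plan: pieces 8 + 2 (1 cut) → €60 − €1 = €59.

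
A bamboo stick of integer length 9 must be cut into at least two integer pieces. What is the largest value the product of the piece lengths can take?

Let P[k] be the best product for length k (with at least one cut). For each first piece i, the rest contributes max(k−i, P[k−i]).
P[2] = 1×max(1,0) = 1×1 = 1
P[3] = 1×max(2,1) = 1×2 = 2
P[4] = 2×max(2,1) = 2×2 = 4
P[5] = 2×max(3,2) = 2×3 = 6
P[6] = 3×max(3,2) = 3×3 = 9
P[7] = 2×max(5,6) = 2×6 = 12
P[8] = 2×max(6,9) = 2×9 = 18
P[9] = 3×max(6,9) = 3×9 = 27
One optimal split: 3 + 3 + 3; product 3×3×3 = 27.

27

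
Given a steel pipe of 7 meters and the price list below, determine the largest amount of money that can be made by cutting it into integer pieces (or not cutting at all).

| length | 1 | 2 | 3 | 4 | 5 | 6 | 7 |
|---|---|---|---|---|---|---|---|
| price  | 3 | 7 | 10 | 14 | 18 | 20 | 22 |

Consider every possible first cut. best[k] is the best of p[i]+best[k−i] over all sellable i≤k.
best[1] = 3
best[2] = max(3+3, 7+0) = 7
best[3] = max(3+7, 7+3, 10+0) = 10
best[4] = max(3+10, 7+7, 10+3, 14+0) = 14
best[5] = max(3+14, 7+10, 10+7, 14+3, 18+0) = 18
best[6] = max(3+18, 7+14, 10+10, 14+7, 18+3, 20+0) = 21
best[7] = max(3+21, 7+18, 10+14, …, 20+3, 22+0) = 25
One optimal cutting: 5 + 2 → $18 + $7 = $25.

25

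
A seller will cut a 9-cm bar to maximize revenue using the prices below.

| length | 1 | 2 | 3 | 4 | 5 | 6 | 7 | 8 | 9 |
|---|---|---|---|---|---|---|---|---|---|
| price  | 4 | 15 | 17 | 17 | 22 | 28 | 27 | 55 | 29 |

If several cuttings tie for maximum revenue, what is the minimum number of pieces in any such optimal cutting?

Consider every possible first cut. r[k] is the best of p[i]+r[k−i] over all sellable i≤k.
r[1] = 4
r[2] = max(4+4, 15+0) = 15
r[3] = max(4+15, 15+4, 17+0) = 19
r[4] = max(4+19, 15+15, 17+4, 17+0) = 30
r[5] = max(4+30, 15+19, 17+15, 17+4, 22+0) = 34
r[6] = max(4+34, 15+30, 17+19, 17+15, 22+4, 28+0) = 45
r[7] = max(4+45, 15+34, 17+30, …, 28+4, 27+0) = 49
r[8] = max(4+49, 15+45, 17+34, …, 27+4, 55+0) = 60
r[9] = max(4+60, 15+49, 17+45, …, 55+4, 29+0) = 64
Maximum revenue is €64.
Now minimize piece count subject to staying optimal: for each k, pieces[k] = 1 + min over i with p[i]+r[k−i]=r[k] of pieces[k−i].
pieces[6] = 3
pieces[7] = 4
pieces[8] = 4
pieces[9] = 5

5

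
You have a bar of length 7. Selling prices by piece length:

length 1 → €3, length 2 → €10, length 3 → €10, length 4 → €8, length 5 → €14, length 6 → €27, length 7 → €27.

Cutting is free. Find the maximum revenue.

33

Let v[k] be the best obtainable value from length k. For each k, try every first piece i and keep the best of price[i] + v[k−i].
v[1] = 3
v[2] = 10
v[3] = 13  (first piece 1, then v[2]=10)
v[4] = 20  (first piece 2, then v[2]=10)
v[5] = 23  (first piece 1, then v[4]=20)
v[6] = 30  (first piece 2, then v[4]=20)
v[7] = 33  (first piece 1, then v[6]=30)
One optimal cutting: 2 + 2 + 2 + 1 → €10 + €10 + €10 + €3 = €33.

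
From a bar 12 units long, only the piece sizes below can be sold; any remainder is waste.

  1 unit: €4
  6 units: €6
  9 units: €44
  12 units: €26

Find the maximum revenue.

56

Consider every possible first cut. r[k] is the best of p[i]+r[k−i] over all sellable i≤k.
r[1] = 4
r[2] = 8  (first piece 1, then r[1]=4)
r[3] = 12  (first piece 1, then r[2]=8)
r[4] = 16  (first piece 1, then r[3]=12)
r[5] = 20  (first piece 1, then r[4]=16)
r[6] = max(4+20, 6+0) = 24
r[7] = max(4+24, 6+4) = 28
r[8] = max(4+28, 6+8) = 32
r[9] = max(4+32, 6+12, 44+0) = 44
r[10] = max(4+44, 6+16, 44+4) = 48
r[11] = max(4+48, 6+20, 44+8) = 52
r[12] = max(4+52, 6+24, 44+12, 26+0) = 56
One optimal cutting: 9 + 1 + 1 + 1 → €56.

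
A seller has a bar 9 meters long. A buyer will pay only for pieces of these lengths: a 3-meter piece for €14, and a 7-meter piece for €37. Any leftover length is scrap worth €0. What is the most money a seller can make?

42

Build best[k] bottom-up: best[k] = max over allowed piece i of (p[i] + best[k−i]).
best[1] = 0
best[2] = 0
best[3] = 14
best[4] = 14
best[5] = 14
best[6] = 28  (first piece 3, then best[3]=14)
best[7] = max(14+14, 37+0) = 37
best[8] = max(14+14, 37+0) = 37
best[9] = max(14+28, 37+0) = 42
One optimal cutting: 3 + 3 + 3 → €42.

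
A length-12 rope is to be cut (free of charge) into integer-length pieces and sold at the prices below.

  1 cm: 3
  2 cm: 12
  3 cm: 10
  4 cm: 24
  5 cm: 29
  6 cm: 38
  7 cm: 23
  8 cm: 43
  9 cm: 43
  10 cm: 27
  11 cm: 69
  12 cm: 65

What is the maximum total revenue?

76

Let R[k] be the best obtainable value from length k. For each k, try every first piece i and keep the best of price[i] + R[k−i].
R[1] = 3
R[2] = 12
R[3] = 15  (first piece 1, then R[2]=12)
R[4] = 24  (first piece 2, then R[2]=12)
R[5] = 29
R[6] = 38
R[7] = 41  (first piece 1, then R[6]=38)
R[8] = 50  (first piece 2, then R[6]=38)
R[9] = 53  (first piece 1, then R[8]=50)
R[10] = 62  (first piece 2, then R[8]=50)
R[11] = 69
R[12] = 76  (first piece 6, then R[6]=38)
One optimal cutting: 6 + 6 → 38 + 38 = 76.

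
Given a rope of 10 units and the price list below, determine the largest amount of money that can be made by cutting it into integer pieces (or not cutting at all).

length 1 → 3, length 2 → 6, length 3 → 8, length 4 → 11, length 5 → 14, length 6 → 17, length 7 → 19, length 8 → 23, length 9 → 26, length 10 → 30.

Consider every possible first cut. R[k] is the best of p[i]+R[k−i] over all sellable i≤k.
R[1] = 3
R[2] = max(3+3, 6+0) = 6
R[3] = max(3+6, 6+3, 8+0) = 9
R[4] = max(3+9, 6+6, 8+3, 11+0) = 12
R[5] = max(3+12, 6+9, 8+6, 11+3, 14+0) = 15
R[6] = max(3+15, 6+12, 8+9, 11+6, 14+3, 17+0) = 18
R[7] = max(3+18, 6+15, 8+12, …, 17+3, 19+0) = 21
R[8] = max(3+21, 6+18, 8+15, …, 19+3, 23+0) = 24
R[9] = max(3+24, 6+21, 8+18, …, 23+3, 26+0) = 27
R[10] = max(3+27, 6+24, 8+21, …, 26+3, 30+0) = 30
One optimal cutting: 1 + 1 + 1 + 1 + 1 + 1 + 1 + 1 + 1 + 1 → 3 + 3 + 3 + 3 + 3 + 3 + 3 + 3 + 3 + 3 = 30.

30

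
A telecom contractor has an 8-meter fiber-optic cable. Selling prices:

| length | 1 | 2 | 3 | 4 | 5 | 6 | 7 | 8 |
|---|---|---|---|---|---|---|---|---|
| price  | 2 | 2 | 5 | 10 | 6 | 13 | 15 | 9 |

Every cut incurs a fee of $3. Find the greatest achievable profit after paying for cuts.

Build net[k] bottom-up: net[k] = max over allowed piece i of (p[i] + net[k−i]) − 3 per cut.
net[1] = 2
net[2] = 2
net[3] = 5
net[4] = 10
net[5] = 9  (first piece 1, then net[4]=10)
net[6] = 13
net[7] = 15
net[8] = 17  (first piece 4, then net[4]=10)
One optimal plan: pieces 4 + 4 (1 cut) → $20 − $3 = $17.

17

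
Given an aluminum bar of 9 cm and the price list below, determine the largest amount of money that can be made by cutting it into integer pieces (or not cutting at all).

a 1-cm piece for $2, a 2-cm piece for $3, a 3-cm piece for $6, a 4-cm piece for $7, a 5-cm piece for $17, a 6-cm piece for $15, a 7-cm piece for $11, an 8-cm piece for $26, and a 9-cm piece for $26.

28

Consider every possible first cut. best[k] is the best of p[i]+best[k−i] over all sellable i≤k.
best[1] = 2
best[2] = 4  (first piece 1, then best[1]=2)
best[3] = 6  (first piece 1, then best[2]=4)
best[4] = 8  (first piece 1, then best[3]=6)
best[5] = 17
best[6] = 19  (first piece 1, then best[5]=17)
best[7] = 21  (first piece 1, then best[6]=19)
best[8] = 26
best[9] = 28  (first piece 1, then best[8]=26)
One optimal cutting: 8 + 1 → $26 + $2 = $28.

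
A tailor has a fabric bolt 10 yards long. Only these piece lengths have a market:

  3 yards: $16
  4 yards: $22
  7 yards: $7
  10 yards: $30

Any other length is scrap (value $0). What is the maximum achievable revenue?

54

Build f[k] bottom-up: f[k] = max over allowed piece i of (p[i] + f[k−i]).
f[1] = 0
f[2] = 0
f[3] = 16
f[4] = max(16+0, 22+0) = 22
f[5] = max(16+0, 22+0) = 22
f[6] = max(16+16, 22+0) = 32
f[7] = max(16+22, 22+16, 7+0) = 38
f[8] = max(16+22, 22+22, 7+0) = 44
f[9] = max(16+32, 22+22, 7+0) = 48
f[10] = max(16+38, 22+32, 7+16, 30+0) = 54
One optimal cutting: 4 + 3 + 3 → $54.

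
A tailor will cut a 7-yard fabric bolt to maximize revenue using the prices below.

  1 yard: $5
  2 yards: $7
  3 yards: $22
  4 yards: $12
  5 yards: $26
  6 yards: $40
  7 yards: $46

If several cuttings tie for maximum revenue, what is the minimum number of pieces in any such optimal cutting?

Let r[k] be the best obtainable value from length k. For each k, try every first piece i and keep the best of price[i] + r[k−i].
r[1] = 5
r[2] = max(5+5, 7+0) = 10
r[3] = max(5+10, 7+5, 22+0) = 22
r[4] = max(5+22, 7+10, 22+5, 12+0) = 27
r[5] = max(5+27, 7+22, 22+10, 12+5, 26+0) = 32
r[6] = max(5+32, 7+27, 22+22, 12+10, 26+5, 40+0) = 44
r[7] = max(5+44, 7+32, 22+27, …, 40+5, 46+0) = 49
Maximum revenue is $49.
Now minimize piece count subject to staying optimal: for each k, pieces[k] = 1 + min over i with p[i]+r[k−i]=r[k] of pieces[k−i].
pieces[4] = 2
pieces[5] = 3
pieces[6] = 2
pieces[7] = 3

3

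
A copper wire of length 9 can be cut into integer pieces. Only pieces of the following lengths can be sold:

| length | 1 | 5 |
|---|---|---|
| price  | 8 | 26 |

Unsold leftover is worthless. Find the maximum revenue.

72

Consider every possible first cut. r[k] is the best of p[i]+r[k−i] over all sellable i≤k.
r[1] = 8
r[2] = 16  (first piece 1, then r[1]=8)
r[3] = 24  (first piece 1, then r[2]=16)
r[4] = 32  (first piece 1, then r[3]=24)
r[5] = max(8+32, 26+0) = 40
r[6] = max(8+40, 26+8) = 48
r[7] = max(8+48, 26+16) = 56
r[8] = max(8+56, 26+24) = 64
r[9] = max(8+64, 26+32) = 72
One optimal cutting: 1 + 1 + 1 + 1 + 1 + 1 + 1 + 1 + 1 → €72.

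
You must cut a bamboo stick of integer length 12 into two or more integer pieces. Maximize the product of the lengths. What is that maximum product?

Define f[k] = max over 1≤i<k of i · max(k−i, f[k−i]); the inner max lets the remainder stay uncut if that's better.
f[2] = 1*max(1,0) = 1*1 = 1
f[3] = max(1*2, 2*1) = 2
f[4] = max(1*3, 2*2, 3*1) = 4
f[5] = max(1*4, 2*3, 3*2, 4*1) = 6
f[6] = max(1*6, 2*4, 3*3, 4*2, 5*1) = 9
f[7] = max(1*9, 2*6, 3*4, 4*3, 5*2, 6*1) = 12
f[8] = max(1*12, 2*9, 3*6, …, 6*2, 7*1) = 18
f[9] = max(1*18, 2*12, 3*9, …, 7*2, 8*1) = 27
f[10] = max(1*27, 2*18, 3*12, …, 8*2, 9*1) = 36
f[11] = max(1*36, 2*27, 3*18, …, 9*2, 10*1) = 54
f[12] = max(1*54, 2*36, 3*27, …, 10*2, 11*1) = 81
One optimal split: 3 + 3 + 3 + 3; product 3*3*3*3 = 81.

81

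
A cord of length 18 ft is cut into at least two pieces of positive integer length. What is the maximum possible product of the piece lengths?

729

Fill prod[k] for k=2..18: at each k try every first piece i and multiply by the better of (k−i) uncut or prod[k−i].
Small cases: prod[2]=1, prod[3]=2, prod[4]=4, prod[5]=6, prod[6]=9, prod[7]=12, prod[8]=18, prod[9]=27, prod[10]=36, prod[11]=54, prod[12]=81.
prod[13] = 2·max(11,54) = 2·54 = 108
prod[14] = 2·max(12,81) = 2·81 = 162
prod[15] = 3·max(12,81) = 3·81 = 243
prod[16] = 2·max(14,162) = 2·162 = 324
prod[17] = 2·max(15,243) = 2·243 = 486
prod[18] = 3·max(15,243) = 3·243 = 729
One optimal split: 3 + 3 + 3 + 3 + 3 + 3; product 3·3·3·3·3·3 = 729.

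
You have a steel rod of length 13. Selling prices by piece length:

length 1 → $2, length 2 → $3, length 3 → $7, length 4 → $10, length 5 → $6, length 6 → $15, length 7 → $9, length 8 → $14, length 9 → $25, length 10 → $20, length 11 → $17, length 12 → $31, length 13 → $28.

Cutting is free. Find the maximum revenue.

Consider every possible first cut. v[k] is the best of p[i]+v[k−i] over all sellable i≤k.
v[1] = 2
v[2] = max(2+2, 3+0) = 4
v[3] = max(2+4, 3+2, 7+0) = 7
v[4] = max(2+7, 3+4, 7+2, 10+0) = 10
v[5] = max(2+10, 3+7, 7+4, 10+2, 6+0) = 12
v[6] = max(2+12, 3+10, 7+7, 10+4, 6+2, 15+0) = 15
v[7] = max(2+15, 3+12, 7+10, …, 15+2, 9+0) = 17
v[8] = max(2+17, 3+15, 7+12, …, 9+2, 14+0) = 20
v[9] = max(2+20, 3+17, 7+15, …, 14+2, 25+0) = 25
v[10] = max(2+25, 3+20, 7+17, …, 25+2, 20+0) = 27
v[11] = max(2+27, 3+25, 7+20, …, 20+2, 17+0) = 29
v[12] = max(2+29, 3+27, 7+25, …, 17+2, 31+0) = 32
v[13] = max(2+32, 3+29, 7+27, …, 31+2, 28+0) = 35
One optimal cutting: 9 + 4 → $25 + $10 = $35.

35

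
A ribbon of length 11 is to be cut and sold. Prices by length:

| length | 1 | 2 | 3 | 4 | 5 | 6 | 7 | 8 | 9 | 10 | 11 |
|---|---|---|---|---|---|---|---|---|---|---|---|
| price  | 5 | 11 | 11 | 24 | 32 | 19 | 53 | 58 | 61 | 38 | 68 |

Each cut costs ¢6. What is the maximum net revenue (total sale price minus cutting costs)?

71

Let v[k] be the best obtainable value from length k. For each k, try every first piece i and keep the best of price[i] + v[k−i] minus the 6 cut fee when i<k.
v[1] = 5
v[2] = max(5+5-6, 11+0) = 11
v[3] = max(5+11-6, 11+5-6, 11+0) = 11
v[4] = max(5+11-6, 11+11-6, 11+5-6, 24+0) = 24
v[5] = max(5+24-6, 11+11-6, 11+11-6, 24+5-6, 32+0) = 32
v[6] = max(5+32-6, 11+24-6, 11+11-6, 24+11-6, 32+5-6, 19+0) = 31
v[7] = max(5+31-6, 11+32-6, 11+24-6, …, 19+5-6, 53+0) = 53
v[8] = max(5+53-6, 11+31-6, 11+32-6, …, 53+5-6, 58+0) = 58
v[9] = max(5+58-6, 11+53-6, 11+31-6, …, 58+5-6, 61+0) = 61
v[10] = max(5+61-6, 11+58-6, 11+53-6, …, 61+5-6, 38+0) = 63
v[11] = max(5+63-6, 11+61-6, 11+58-6, …, 38+5-6, 68+0) = 71
One optimal plan: pieces 7 + 4 (1 cut) → ¢77 − ¢6 = ¢71.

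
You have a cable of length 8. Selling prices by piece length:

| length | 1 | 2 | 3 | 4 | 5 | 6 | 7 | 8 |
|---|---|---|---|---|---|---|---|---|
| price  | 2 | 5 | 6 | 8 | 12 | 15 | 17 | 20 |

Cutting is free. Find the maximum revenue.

Let v[k] be the best obtainable value from length k. For each k, try every first piece i and keep the best of price[i] + v[k−i].
v[1] = 2
v[2] = 5
v[3] = 7  (first piece 1, then v[2]=5)
v[4] = 10  (first piece 2, then v[2]=5)
v[5] = 12  (first piece 1, then v[4]=10)
v[6] = 15  (first piece 2, then v[4]=10)
v[7] = 17  (first piece 1, then v[6]=15)
v[8] = 20  (first piece 2, then v[6]=15)
One optimal cutting: 2 + 2 + 2 + 2 → €5 + €5 + €5 + €5 = €20.

20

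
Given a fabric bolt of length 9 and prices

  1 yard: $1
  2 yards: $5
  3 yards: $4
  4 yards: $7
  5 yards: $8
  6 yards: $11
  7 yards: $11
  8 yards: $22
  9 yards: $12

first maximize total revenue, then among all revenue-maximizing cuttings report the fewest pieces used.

2

Consider every possible first cut. r[k] is the best of p[i]+r[k−i] over all sellable i≤k.
r[1] = 1
r[2] = max(1+1, 5+0) = 5
r[3] = max(1+5, 5+1, 4+0) = 6
r[4] = max(1+6, 5+5, 4+1, 7+0) = 10
r[5] = max(1+10, 5+6, 4+5, 7+1, 8+0) = 11
r[6] = max(1+11, 5+10, 4+6, 7+5, 8+1, 11+0) = 15
r[7] = max(1+15, 5+11, 4+10, …, 11+1, 11+0) = 16
r[8] = max(1+16, 5+15, 4+11, …, 11+1, 22+0) = 22
r[9] = max(1+22, 5+16, 4+15, …, 22+1, 12+0) = 23
Maximum revenue is $23.
Now minimize piece count subject to staying optimal: for each k, pieces[k] = 1 + min over i with p[i]+r[k−i]=r[k] of pieces[k−i].
pieces[6] = 3
pieces[7] = 4
pieces[8] = 1
pieces[9] = 2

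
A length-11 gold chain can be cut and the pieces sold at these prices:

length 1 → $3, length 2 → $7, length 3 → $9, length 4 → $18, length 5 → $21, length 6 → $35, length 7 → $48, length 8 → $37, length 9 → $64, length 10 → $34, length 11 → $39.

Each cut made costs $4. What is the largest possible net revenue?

67

Build r[k] bottom-up: r[k] = max over allowed piece i of (p[i] + r[k−i]) − 4 per cut.
r[1] = 3
r[2] = 7
r[3] = 9
r[4] = 18
r[5] = 21
r[6] = 35
r[7] = 48
r[8] = 47  (first piece 1, then r[7]=48)
r[9] = 64
r[10] = 63  (first piece 1, then r[9]=64)
r[11] = 67  (first piece 2, then r[9]=64)
One optimal plan: pieces 9 + 2 (1 cut) → $71 − $4 = $67.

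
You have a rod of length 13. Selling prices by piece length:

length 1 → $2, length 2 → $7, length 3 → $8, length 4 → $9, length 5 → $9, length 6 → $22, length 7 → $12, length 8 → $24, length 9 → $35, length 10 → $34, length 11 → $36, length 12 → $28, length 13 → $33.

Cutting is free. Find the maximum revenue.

Let v[k] be the best obtainable value from length k. For each k, try every first piece i and keep the best of price[i] + v[k−i].
v[1] = 2
v[2] = max(2+2, 7+0) = 7
v[3] = max(2+7, 7+2, 8+0) = 9
v[4] = max(2+9, 7+7, 8+2, 9+0) = 14
v[5] = max(2+14, 7+9, 8+7, 9+2, 9+0) = 16
v[6] = max(2+16, 7+14, 8+9, 9+7, 9+2, 22+0) = 22
v[7] = max(2+22, 7+16, 8+14, …, 22+2, 12+0) = 24
v[8] = max(2+24, 7+22, 8+16, …, 12+2, 24+0) = 29
v[9] = max(2+29, 7+24, 8+22, …, 24+2, 35+0) = 35
v[10] = max(2+35, 7+29, 8+24, …, 35+2, 34+0) = 37
v[11] = max(2+37, 7+35, 8+29, …, 34+2, 36+0) = 42
v[12] = max(2+42, 7+37, 8+35, …, 36+2, 28+0) = 44
v[13] = max(2+44, 7+42, 8+37, …, 28+2, 33+0) = 49
One optimal cutting: 9 + 2 + 2 → $35 + $7 + $7 = $49.

49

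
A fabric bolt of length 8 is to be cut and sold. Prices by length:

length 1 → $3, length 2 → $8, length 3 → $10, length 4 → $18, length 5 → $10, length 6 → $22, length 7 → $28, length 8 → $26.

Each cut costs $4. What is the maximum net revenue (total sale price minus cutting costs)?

Consider every possible first cut. net[k] is the best of p[i]+net[k−i] over all sellable i≤k, charging 4 whenever i<k.
net[1] = 3
net[2] = max(3+3-4, 8+0) = 8
net[3] = max(3+8-4, 8+3-4, 10+0) = 10
net[4] = max(3+10-4, 8+8-4, 10+3-4, 18+0) = 18
net[5] = max(3+18-4, 8+10-4, 10+8-4, 18+3-4, 10+0) = 17
net[6] = max(3+17-4, 8+18-4, 10+10-4, 18+8-4, 10+3-4, 22+0) = 22
net[7] = max(3+22-4, 8+17-4, 10+18-4, …, 22+3-4, 28+0) = 28
net[8] = max(3+28-4, 8+22-4, 10+17-4, …, 28+3-4, 26+0) = 32
One optimal plan: pieces 4 + 4 (1 cut) → $36 − $4 = $32.

32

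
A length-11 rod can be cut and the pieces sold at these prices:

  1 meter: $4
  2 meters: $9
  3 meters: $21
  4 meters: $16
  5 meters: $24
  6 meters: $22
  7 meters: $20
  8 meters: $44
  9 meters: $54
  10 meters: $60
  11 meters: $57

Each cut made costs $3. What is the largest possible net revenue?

63

Build net[k] bottom-up: net[k] = max over allowed piece i of (p[i] + net[k−i]) − 3 per cut.
net[1] = 4
net[2] = max(4+4-3, 9+0) = 9
net[3] = max(4+9-3, 9+4-3, 21+0) = 21
net[4] = max(4+21-3, 9+9-3, 21+4-3, 16+0) = 22
net[5] = max(4+22-3, 9+21-3, 21+9-3, 16+4-3, 24+0) = 27
net[6] = max(4+27-3, 9+22-3, 21+21-3, 16+9-3, 24+4-3, 22+0) = 39
net[7] = max(4+39-3, 9+27-3, 21+22-3, …, 22+4-3, 20+0) = 40
net[8] = max(4+40-3, 9+39-3, 21+27-3, …, 20+4-3, 44+0) = 45
net[9] = max(4+45-3, 9+40-3, 21+39-3, …, 44+4-3, 54+0) = 57
net[10] = max(4+57-3, 9+45-3, 21+40-3, …, 54+4-3, 60+0) = 60
net[11] = max(4+60-3, 9+57-3, 21+45-3, …, 60+4-3, 57+0) = 63
One optimal plan: pieces 3 + 3 + 3 + 2 (3 cuts) → $72 − $9 = $63.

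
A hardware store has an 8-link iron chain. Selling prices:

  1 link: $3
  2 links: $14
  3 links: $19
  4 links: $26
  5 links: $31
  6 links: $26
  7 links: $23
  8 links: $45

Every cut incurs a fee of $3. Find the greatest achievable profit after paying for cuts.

49

Build r[k] bottom-up: r[k] = max over allowed piece i of (p[i] + r[k−i]) − 3 per cut.
r[1] = 3
r[2] = max(3+3-3, 14+0) = 14
r[3] = max(3+14-3, 14+3-3, 19+0) = 19
r[4] = max(3+19-3, 14+14-3, 19+3-3, 26+0) = 26
r[5] = max(3+26-3, 14+19-3, 19+14-3, 26+3-3, 31+0) = 31
r[6] = max(3+31-3, 14+26-3, 19+19-3, 26+14-3, 31+3-3, 26+0) = 37
r[7] = max(3+37-3, 14+31-3, 19+26-3, …, 26+3-3, 23+0) = 42
r[8] = max(3+42-3, 14+37-3, 19+31-3, …, 23+3-3, 45+0) = 49
One optimal plan: pieces 4 + 4 (1 cut) → $52 − $3 = $49.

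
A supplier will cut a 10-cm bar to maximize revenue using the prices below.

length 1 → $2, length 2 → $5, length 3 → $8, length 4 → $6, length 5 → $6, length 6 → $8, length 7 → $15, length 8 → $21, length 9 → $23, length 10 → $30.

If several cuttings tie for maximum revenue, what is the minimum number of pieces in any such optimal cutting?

Consider every possible first cut. r[k] is the best of p[i]+r[k−i] over all sellable i≤k.
r[1] = 2
r[2] = max(2+2, 5+0) = 5
r[3] = max(2+5, 5+2, 8+0) = 8
r[4] = max(2+8, 5+5, 8+2, 6+0) = 10
r[5] = max(2+10, 5+8, 8+5, 6+2, 6+0) = 13
r[6] = max(2+13, 5+10, 8+8, 6+5, 6+2, 8+0) = 16
r[7] = max(2+16, 5+13, 8+10, …, 8+2, 15+0) = 18
r[8] = max(2+18, 5+16, 8+13, …, 15+2, 21+0) = 21
r[9] = max(2+21, 5+18, 8+16, …, 21+2, 23+0) = 24
r[10] = max(2+24, 5+21, 8+18, …, 23+2, 30+0) = 30
Maximum revenue is $30.
Now minimize piece count subject to staying optimal: for each k, pieces[k] = 1 + min over i with p[i]+r[k−i]=r[k] of pieces[k−i].
pieces[7] = 3
pieces[8] = 1
pieces[9] = 3
pieces[10] = 1

1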